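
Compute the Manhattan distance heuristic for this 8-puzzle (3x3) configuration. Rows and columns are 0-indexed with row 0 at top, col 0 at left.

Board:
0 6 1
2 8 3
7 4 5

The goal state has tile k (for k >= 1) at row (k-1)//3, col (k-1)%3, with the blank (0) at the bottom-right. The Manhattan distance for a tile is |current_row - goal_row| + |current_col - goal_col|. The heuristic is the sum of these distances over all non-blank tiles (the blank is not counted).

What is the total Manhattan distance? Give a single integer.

Answer: 12

Derivation:
Tile 6: (0,1)->(1,2) = 2
Tile 1: (0,2)->(0,0) = 2
Tile 2: (1,0)->(0,1) = 2
Tile 8: (1,1)->(2,1) = 1
Tile 3: (1,2)->(0,2) = 1
Tile 7: (2,0)->(2,0) = 0
Tile 4: (2,1)->(1,0) = 2
Tile 5: (2,2)->(1,1) = 2
Sum: 2 + 2 + 2 + 1 + 1 + 0 + 2 + 2 = 12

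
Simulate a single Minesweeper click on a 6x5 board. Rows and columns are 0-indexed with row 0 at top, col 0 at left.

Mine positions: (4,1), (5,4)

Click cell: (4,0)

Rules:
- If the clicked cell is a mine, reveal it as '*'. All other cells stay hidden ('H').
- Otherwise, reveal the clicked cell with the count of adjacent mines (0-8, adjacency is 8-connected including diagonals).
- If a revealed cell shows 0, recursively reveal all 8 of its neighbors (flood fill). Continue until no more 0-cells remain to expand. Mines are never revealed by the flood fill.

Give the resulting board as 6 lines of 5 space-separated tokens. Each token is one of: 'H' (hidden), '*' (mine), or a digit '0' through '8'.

H H H H H
H H H H H
H H H H H
H H H H H
1 H H H H
H H H H H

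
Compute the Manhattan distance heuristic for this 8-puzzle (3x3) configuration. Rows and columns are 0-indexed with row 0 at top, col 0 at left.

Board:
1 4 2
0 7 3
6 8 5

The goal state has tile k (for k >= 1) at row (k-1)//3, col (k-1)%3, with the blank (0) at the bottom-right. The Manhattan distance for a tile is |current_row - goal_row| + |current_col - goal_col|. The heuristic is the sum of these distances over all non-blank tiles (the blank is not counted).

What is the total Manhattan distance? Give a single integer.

Tile 1: (0,0)->(0,0) = 0
Tile 4: (0,1)->(1,0) = 2
Tile 2: (0,2)->(0,1) = 1
Tile 7: (1,1)->(2,0) = 2
Tile 3: (1,2)->(0,2) = 1
Tile 6: (2,0)->(1,2) = 3
Tile 8: (2,1)->(2,1) = 0
Tile 5: (2,2)->(1,1) = 2
Sum: 0 + 2 + 1 + 2 + 1 + 3 + 0 + 2 = 11

Answer: 11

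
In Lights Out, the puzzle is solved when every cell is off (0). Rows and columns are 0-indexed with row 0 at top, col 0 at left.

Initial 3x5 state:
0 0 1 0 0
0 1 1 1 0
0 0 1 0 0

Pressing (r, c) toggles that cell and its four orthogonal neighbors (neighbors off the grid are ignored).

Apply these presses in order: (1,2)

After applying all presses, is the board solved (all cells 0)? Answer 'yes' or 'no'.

After press 1 at (1,2):
0 0 0 0 0
0 0 0 0 0
0 0 0 0 0

Lights still on: 0

Answer: yes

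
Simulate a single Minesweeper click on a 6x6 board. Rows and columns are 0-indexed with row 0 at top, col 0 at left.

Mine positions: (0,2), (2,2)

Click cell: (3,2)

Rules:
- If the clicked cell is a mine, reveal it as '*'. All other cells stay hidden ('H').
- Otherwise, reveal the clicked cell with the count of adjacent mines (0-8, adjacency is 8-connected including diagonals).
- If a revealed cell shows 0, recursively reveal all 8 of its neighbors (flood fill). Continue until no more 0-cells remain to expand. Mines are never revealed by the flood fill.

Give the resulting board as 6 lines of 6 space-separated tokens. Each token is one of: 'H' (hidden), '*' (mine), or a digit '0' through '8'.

H H H H H H
H H H H H H
H H H H H H
H H 1 H H H
H H H H H H
H H H H H H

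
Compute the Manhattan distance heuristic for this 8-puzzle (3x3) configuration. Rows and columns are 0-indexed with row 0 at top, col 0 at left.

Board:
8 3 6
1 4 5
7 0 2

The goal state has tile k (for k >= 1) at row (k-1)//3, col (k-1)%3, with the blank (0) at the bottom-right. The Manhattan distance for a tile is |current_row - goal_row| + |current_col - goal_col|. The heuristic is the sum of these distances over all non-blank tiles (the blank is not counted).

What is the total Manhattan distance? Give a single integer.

Tile 8: (0,0)->(2,1) = 3
Tile 3: (0,1)->(0,2) = 1
Tile 6: (0,2)->(1,2) = 1
Tile 1: (1,0)->(0,0) = 1
Tile 4: (1,1)->(1,0) = 1
Tile 5: (1,2)->(1,1) = 1
Tile 7: (2,0)->(2,0) = 0
Tile 2: (2,2)->(0,1) = 3
Sum: 3 + 1 + 1 + 1 + 1 + 1 + 0 + 3 = 11

Answer: 11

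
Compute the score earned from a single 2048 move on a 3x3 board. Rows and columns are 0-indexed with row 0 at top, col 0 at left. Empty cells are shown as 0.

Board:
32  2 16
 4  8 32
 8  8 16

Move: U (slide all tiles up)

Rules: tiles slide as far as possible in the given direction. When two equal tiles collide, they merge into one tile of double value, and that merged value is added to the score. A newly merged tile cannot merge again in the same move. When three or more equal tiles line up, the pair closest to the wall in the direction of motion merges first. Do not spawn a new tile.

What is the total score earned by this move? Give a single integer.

Answer: 16

Derivation:
Slide up:
col 0: [32, 4, 8] -> [32, 4, 8]  score +0 (running 0)
col 1: [2, 8, 8] -> [2, 16, 0]  score +16 (running 16)
col 2: [16, 32, 16] -> [16, 32, 16]  score +0 (running 16)
Board after move:
32  2 16
 4 16 32
 8  0 16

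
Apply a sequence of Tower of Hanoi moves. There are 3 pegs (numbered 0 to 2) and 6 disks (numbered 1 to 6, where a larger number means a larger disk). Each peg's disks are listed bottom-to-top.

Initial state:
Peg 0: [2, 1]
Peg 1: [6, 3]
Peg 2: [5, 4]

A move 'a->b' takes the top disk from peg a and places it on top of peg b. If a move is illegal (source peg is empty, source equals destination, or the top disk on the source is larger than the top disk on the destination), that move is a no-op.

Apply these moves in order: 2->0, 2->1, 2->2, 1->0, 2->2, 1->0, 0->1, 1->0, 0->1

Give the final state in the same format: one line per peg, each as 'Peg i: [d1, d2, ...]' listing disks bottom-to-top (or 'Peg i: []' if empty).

After move 1 (2->0):
Peg 0: [2, 1]
Peg 1: [6, 3]
Peg 2: [5, 4]

After move 2 (2->1):
Peg 0: [2, 1]
Peg 1: [6, 3]
Peg 2: [5, 4]

After move 3 (2->2):
Peg 0: [2, 1]
Peg 1: [6, 3]
Peg 2: [5, 4]

After move 4 (1->0):
Peg 0: [2, 1]
Peg 1: [6, 3]
Peg 2: [5, 4]

After move 5 (2->2):
Peg 0: [2, 1]
Peg 1: [6, 3]
Peg 2: [5, 4]

After move 6 (1->0):
Peg 0: [2, 1]
Peg 1: [6, 3]
Peg 2: [5, 4]

After move 7 (0->1):
Peg 0: [2]
Peg 1: [6, 3, 1]
Peg 2: [5, 4]

After move 8 (1->0):
Peg 0: [2, 1]
Peg 1: [6, 3]
Peg 2: [5, 4]

After move 9 (0->1):
Peg 0: [2]
Peg 1: [6, 3, 1]
Peg 2: [5, 4]

Answer: Peg 0: [2]
Peg 1: [6, 3, 1]
Peg 2: [5, 4]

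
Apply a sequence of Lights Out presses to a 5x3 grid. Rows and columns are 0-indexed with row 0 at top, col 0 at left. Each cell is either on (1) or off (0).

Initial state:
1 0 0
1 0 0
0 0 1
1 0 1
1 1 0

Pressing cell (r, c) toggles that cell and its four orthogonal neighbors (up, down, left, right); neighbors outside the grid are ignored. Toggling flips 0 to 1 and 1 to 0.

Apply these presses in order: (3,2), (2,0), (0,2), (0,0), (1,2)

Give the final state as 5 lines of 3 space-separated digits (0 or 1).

Answer: 0 0 0
1 1 0
1 1 1
0 1 0
1 1 1

Derivation:
After press 1 at (3,2):
1 0 0
1 0 0
0 0 0
1 1 0
1 1 1

After press 2 at (2,0):
1 0 0
0 0 0
1 1 0
0 1 0
1 1 1

After press 3 at (0,2):
1 1 1
0 0 1
1 1 0
0 1 0
1 1 1

After press 4 at (0,0):
0 0 1
1 0 1
1 1 0
0 1 0
1 1 1

After press 5 at (1,2):
0 0 0
1 1 0
1 1 1
0 1 0
1 1 1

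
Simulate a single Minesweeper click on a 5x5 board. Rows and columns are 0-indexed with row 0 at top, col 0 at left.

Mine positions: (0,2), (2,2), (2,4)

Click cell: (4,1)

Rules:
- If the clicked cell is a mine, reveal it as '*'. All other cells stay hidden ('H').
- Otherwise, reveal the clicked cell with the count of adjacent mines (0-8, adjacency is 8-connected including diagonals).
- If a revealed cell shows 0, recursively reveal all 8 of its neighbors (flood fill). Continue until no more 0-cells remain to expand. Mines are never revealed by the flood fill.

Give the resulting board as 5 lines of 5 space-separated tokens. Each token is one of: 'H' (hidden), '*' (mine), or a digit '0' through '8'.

0 1 H H H
0 2 H H H
0 1 H H H
0 1 1 2 1
0 0 0 0 0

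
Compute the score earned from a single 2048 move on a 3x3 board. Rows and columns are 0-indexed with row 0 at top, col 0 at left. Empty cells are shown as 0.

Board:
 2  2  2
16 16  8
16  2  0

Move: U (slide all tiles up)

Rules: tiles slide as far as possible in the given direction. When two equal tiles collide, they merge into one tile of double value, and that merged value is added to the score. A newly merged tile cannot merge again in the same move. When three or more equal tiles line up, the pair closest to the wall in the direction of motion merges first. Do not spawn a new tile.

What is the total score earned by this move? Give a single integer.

Slide up:
col 0: [2, 16, 16] -> [2, 32, 0]  score +32 (running 32)
col 1: [2, 16, 2] -> [2, 16, 2]  score +0 (running 32)
col 2: [2, 8, 0] -> [2, 8, 0]  score +0 (running 32)
Board after move:
 2  2  2
32 16  8
 0  2  0

Answer: 32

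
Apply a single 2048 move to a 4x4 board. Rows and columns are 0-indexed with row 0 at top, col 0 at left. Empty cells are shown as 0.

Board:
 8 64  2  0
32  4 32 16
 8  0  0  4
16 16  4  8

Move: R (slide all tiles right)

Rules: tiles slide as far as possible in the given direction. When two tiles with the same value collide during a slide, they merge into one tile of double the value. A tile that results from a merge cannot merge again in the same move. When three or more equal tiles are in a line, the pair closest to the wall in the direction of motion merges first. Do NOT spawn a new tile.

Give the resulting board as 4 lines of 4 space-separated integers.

Slide right:
row 0: [8, 64, 2, 0] -> [0, 8, 64, 2]
row 1: [32, 4, 32, 16] -> [32, 4, 32, 16]
row 2: [8, 0, 0, 4] -> [0, 0, 8, 4]
row 3: [16, 16, 4, 8] -> [0, 32, 4, 8]

Answer:  0  8 64  2
32  4 32 16
 0  0  8  4
 0 32  4  8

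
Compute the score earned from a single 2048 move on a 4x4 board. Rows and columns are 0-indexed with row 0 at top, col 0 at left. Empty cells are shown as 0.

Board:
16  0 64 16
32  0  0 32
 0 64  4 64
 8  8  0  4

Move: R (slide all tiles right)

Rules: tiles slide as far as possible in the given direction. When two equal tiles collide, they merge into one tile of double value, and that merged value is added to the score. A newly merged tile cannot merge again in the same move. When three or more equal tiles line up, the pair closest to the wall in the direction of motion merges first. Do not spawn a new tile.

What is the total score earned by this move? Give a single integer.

Slide right:
row 0: [16, 0, 64, 16] -> [0, 16, 64, 16]  score +0 (running 0)
row 1: [32, 0, 0, 32] -> [0, 0, 0, 64]  score +64 (running 64)
row 2: [0, 64, 4, 64] -> [0, 64, 4, 64]  score +0 (running 64)
row 3: [8, 8, 0, 4] -> [0, 0, 16, 4]  score +16 (running 80)
Board after move:
 0 16 64 16
 0  0  0 64
 0 64  4 64
 0  0 16  4

Answer: 80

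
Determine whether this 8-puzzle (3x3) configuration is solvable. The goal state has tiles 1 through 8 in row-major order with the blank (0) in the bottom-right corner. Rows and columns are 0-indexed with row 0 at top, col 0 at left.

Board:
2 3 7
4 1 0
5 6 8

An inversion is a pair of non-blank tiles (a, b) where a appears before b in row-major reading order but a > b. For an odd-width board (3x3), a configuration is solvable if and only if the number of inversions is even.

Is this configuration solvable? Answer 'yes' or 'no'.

Answer: no

Derivation:
Inversions (pairs i<j in row-major order where tile[i] > tile[j] > 0): 7
7 is odd, so the puzzle is not solvable.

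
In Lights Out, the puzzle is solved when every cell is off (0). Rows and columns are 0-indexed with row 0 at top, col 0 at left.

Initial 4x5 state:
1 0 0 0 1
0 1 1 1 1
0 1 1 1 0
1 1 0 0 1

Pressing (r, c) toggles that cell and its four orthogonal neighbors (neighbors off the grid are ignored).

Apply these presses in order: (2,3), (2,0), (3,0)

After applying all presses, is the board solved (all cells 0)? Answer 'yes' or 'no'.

Answer: no

Derivation:
After press 1 at (2,3):
1 0 0 0 1
0 1 1 0 1
0 1 0 0 1
1 1 0 1 1

After press 2 at (2,0):
1 0 0 0 1
1 1 1 0 1
1 0 0 0 1
0 1 0 1 1

After press 3 at (3,0):
1 0 0 0 1
1 1 1 0 1
0 0 0 0 1
1 0 0 1 1

Lights still on: 10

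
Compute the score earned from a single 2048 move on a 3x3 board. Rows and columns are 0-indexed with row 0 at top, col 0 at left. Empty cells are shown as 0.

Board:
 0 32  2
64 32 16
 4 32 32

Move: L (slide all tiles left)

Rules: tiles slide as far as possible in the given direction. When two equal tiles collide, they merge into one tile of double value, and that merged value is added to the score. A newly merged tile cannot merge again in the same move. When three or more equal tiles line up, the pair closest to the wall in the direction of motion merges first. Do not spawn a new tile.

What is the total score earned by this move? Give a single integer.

Answer: 64

Derivation:
Slide left:
row 0: [0, 32, 2] -> [32, 2, 0]  score +0 (running 0)
row 1: [64, 32, 16] -> [64, 32, 16]  score +0 (running 0)
row 2: [4, 32, 32] -> [4, 64, 0]  score +64 (running 64)
Board after move:
32  2  0
64 32 16
 4 64  0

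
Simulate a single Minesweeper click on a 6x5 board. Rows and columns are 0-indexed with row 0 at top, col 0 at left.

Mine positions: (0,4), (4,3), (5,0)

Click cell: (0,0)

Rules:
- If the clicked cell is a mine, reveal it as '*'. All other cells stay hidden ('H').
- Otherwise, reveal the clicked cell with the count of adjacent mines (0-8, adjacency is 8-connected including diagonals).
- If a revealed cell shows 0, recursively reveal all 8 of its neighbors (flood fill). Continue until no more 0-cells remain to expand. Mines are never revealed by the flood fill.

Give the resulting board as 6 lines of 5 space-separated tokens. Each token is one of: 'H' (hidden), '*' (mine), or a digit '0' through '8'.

0 0 0 1 H
0 0 0 1 1
0 0 0 0 0
0 0 1 1 1
1 1 1 H H
H H H H H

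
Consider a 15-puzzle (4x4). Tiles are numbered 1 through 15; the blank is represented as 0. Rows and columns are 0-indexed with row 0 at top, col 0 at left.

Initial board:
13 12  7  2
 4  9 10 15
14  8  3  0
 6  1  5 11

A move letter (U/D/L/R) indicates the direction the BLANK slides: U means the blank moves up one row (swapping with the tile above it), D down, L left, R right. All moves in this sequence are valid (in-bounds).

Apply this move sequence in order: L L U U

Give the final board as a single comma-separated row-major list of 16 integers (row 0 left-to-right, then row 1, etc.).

After move 1 (L):
13 12  7  2
 4  9 10 15
14  8  0  3
 6  1  5 11

After move 2 (L):
13 12  7  2
 4  9 10 15
14  0  8  3
 6  1  5 11

After move 3 (U):
13 12  7  2
 4  0 10 15
14  9  8  3
 6  1  5 11

After move 4 (U):
13  0  7  2
 4 12 10 15
14  9  8  3
 6  1  5 11

Answer: 13, 0, 7, 2, 4, 12, 10, 15, 14, 9, 8, 3, 6, 1, 5, 11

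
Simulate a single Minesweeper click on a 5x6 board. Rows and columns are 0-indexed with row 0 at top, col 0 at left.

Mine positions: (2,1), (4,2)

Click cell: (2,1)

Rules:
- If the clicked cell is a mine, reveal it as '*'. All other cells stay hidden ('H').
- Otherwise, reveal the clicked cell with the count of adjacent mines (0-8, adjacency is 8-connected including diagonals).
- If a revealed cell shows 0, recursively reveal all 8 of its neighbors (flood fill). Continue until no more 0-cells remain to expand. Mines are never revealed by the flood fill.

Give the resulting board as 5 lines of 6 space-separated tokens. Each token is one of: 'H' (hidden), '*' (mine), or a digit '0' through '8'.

H H H H H H
H H H H H H
H * H H H H
H H H H H H
H H H H H H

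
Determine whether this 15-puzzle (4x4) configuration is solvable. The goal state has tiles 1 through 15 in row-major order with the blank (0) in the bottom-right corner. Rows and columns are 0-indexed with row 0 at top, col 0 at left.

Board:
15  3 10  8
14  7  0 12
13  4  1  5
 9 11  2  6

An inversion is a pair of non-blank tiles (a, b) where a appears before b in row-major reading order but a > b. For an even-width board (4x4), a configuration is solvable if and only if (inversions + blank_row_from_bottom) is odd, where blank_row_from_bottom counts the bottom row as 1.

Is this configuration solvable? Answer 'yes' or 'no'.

Inversions: 66
Blank is in row 1 (0-indexed from top), which is row 3 counting from the bottom (bottom = 1).
66 + 3 = 69, which is odd, so the puzzle is solvable.

Answer: yes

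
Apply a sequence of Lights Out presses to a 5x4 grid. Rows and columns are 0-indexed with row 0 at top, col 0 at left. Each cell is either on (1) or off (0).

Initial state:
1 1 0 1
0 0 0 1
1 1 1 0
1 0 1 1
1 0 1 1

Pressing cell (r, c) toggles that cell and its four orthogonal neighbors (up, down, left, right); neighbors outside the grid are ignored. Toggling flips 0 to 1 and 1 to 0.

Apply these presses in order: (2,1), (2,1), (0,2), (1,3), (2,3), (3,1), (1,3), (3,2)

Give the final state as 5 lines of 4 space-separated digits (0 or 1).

After press 1 at (2,1):
1 1 0 1
0 1 0 1
0 0 0 0
1 1 1 1
1 0 1 1

After press 2 at (2,1):
1 1 0 1
0 0 0 1
1 1 1 0
1 0 1 1
1 0 1 1

After press 3 at (0,2):
1 0 1 0
0 0 1 1
1 1 1 0
1 0 1 1
1 0 1 1

After press 4 at (1,3):
1 0 1 1
0 0 0 0
1 1 1 1
1 0 1 1
1 0 1 1

After press 5 at (2,3):
1 0 1 1
0 0 0 1
1 1 0 0
1 0 1 0
1 0 1 1

After press 6 at (3,1):
1 0 1 1
0 0 0 1
1 0 0 0
0 1 0 0
1 1 1 1

After press 7 at (1,3):
1 0 1 0
0 0 1 0
1 0 0 1
0 1 0 0
1 1 1 1

After press 8 at (3,2):
1 0 1 0
0 0 1 0
1 0 1 1
0 0 1 1
1 1 0 1

Answer: 1 0 1 0
0 0 1 0
1 0 1 1
0 0 1 1
1 1 0 1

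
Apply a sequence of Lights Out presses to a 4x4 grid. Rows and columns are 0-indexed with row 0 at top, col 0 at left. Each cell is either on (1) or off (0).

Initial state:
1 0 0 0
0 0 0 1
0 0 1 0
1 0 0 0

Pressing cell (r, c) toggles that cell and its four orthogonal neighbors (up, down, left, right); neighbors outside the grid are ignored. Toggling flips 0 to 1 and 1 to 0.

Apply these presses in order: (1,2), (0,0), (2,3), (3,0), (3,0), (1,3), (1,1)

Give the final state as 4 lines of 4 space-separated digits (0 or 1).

After press 1 at (1,2):
1 0 1 0
0 1 1 0
0 0 0 0
1 0 0 0

After press 2 at (0,0):
0 1 1 0
1 1 1 0
0 0 0 0
1 0 0 0

After press 3 at (2,3):
0 1 1 0
1 1 1 1
0 0 1 1
1 0 0 1

After press 4 at (3,0):
0 1 1 0
1 1 1 1
1 0 1 1
0 1 0 1

After press 5 at (3,0):
0 1 1 0
1 1 1 1
0 0 1 1
1 0 0 1

After press 6 at (1,3):
0 1 1 1
1 1 0 0
0 0 1 0
1 0 0 1

After press 7 at (1,1):
0 0 1 1
0 0 1 0
0 1 1 0
1 0 0 1

Answer: 0 0 1 1
0 0 1 0
0 1 1 0
1 0 0 1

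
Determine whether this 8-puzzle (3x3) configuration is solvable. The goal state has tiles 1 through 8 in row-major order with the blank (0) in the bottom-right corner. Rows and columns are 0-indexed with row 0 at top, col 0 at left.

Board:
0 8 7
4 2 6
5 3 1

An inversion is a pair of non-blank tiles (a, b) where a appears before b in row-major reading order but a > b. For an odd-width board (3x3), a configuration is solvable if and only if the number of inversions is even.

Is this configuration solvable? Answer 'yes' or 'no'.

Inversions (pairs i<j in row-major order where tile[i] > tile[j] > 0): 23
23 is odd, so the puzzle is not solvable.

Answer: no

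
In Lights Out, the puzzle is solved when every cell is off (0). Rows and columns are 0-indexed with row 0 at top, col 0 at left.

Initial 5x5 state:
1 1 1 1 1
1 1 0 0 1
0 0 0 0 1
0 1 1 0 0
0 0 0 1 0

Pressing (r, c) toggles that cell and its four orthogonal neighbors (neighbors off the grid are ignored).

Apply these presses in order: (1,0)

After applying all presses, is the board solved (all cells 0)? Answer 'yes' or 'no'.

Answer: no

Derivation:
After press 1 at (1,0):
0 1 1 1 1
0 0 0 0 1
1 0 0 0 1
0 1 1 0 0
0 0 0 1 0

Lights still on: 10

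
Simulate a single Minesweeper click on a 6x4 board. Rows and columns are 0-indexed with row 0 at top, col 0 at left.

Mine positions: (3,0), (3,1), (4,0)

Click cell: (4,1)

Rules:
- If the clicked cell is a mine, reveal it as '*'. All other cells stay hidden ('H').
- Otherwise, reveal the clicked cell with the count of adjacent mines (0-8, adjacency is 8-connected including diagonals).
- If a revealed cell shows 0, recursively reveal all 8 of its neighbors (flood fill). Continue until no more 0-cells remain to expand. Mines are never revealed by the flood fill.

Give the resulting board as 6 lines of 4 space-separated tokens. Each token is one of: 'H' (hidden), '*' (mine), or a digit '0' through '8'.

H H H H
H H H H
H H H H
H H H H
H 3 H H
H H H H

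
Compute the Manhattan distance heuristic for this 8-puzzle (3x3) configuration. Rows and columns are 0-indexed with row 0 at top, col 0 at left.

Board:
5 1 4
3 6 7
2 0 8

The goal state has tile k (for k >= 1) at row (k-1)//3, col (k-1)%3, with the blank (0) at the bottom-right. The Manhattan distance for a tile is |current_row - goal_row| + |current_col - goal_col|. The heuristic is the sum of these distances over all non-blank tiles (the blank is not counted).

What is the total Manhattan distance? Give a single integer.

Tile 5: (0,0)->(1,1) = 2
Tile 1: (0,1)->(0,0) = 1
Tile 4: (0,2)->(1,0) = 3
Tile 3: (1,0)->(0,2) = 3
Tile 6: (1,1)->(1,2) = 1
Tile 7: (1,2)->(2,0) = 3
Tile 2: (2,0)->(0,1) = 3
Tile 8: (2,2)->(2,1) = 1
Sum: 2 + 1 + 3 + 3 + 1 + 3 + 3 + 1 = 17

Answer: 17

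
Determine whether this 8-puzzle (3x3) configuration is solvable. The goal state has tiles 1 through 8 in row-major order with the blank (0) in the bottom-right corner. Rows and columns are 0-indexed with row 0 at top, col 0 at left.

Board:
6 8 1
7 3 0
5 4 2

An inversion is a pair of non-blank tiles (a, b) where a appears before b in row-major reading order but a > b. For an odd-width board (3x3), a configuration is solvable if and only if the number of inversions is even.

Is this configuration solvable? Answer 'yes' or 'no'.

Answer: no

Derivation:
Inversions (pairs i<j in row-major order where tile[i] > tile[j] > 0): 19
19 is odd, so the puzzle is not solvable.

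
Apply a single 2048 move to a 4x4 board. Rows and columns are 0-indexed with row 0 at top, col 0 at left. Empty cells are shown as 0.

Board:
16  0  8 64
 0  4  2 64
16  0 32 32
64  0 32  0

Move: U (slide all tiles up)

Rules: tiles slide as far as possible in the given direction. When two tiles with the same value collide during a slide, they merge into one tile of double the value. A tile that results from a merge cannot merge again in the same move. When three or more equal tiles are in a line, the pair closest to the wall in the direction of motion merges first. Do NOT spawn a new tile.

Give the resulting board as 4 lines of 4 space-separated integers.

Slide up:
col 0: [16, 0, 16, 64] -> [32, 64, 0, 0]
col 1: [0, 4, 0, 0] -> [4, 0, 0, 0]
col 2: [8, 2, 32, 32] -> [8, 2, 64, 0]
col 3: [64, 64, 32, 0] -> [128, 32, 0, 0]

Answer:  32   4   8 128
 64   0   2  32
  0   0  64   0
  0   0   0   0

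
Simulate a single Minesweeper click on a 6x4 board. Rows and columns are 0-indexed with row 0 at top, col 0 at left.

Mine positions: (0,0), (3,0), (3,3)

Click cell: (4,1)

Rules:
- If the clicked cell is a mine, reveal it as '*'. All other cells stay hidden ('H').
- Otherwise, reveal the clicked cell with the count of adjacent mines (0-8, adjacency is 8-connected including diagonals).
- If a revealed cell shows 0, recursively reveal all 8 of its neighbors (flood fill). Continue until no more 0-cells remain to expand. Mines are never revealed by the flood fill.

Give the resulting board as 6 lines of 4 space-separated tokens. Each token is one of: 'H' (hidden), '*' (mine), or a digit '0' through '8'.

H H H H
H H H H
H H H H
H H H H
H 1 H H
H H H H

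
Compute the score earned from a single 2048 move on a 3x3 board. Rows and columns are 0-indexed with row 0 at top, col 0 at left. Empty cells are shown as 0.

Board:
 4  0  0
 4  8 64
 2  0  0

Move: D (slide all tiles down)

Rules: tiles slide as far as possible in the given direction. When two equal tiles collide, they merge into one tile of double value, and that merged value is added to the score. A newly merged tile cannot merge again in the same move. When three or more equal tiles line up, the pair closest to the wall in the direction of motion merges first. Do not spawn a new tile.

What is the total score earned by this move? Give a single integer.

Slide down:
col 0: [4, 4, 2] -> [0, 8, 2]  score +8 (running 8)
col 1: [0, 8, 0] -> [0, 0, 8]  score +0 (running 8)
col 2: [0, 64, 0] -> [0, 0, 64]  score +0 (running 8)
Board after move:
 0  0  0
 8  0  0
 2  8 64

Answer: 8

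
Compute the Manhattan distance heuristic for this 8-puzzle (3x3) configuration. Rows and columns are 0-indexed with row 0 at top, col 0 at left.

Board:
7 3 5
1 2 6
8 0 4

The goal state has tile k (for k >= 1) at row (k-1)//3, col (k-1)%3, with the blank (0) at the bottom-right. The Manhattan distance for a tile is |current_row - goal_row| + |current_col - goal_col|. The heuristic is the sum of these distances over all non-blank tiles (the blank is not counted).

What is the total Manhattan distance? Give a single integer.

Tile 7: at (0,0), goal (2,0), distance |0-2|+|0-0| = 2
Tile 3: at (0,1), goal (0,2), distance |0-0|+|1-2| = 1
Tile 5: at (0,2), goal (1,1), distance |0-1|+|2-1| = 2
Tile 1: at (1,0), goal (0,0), distance |1-0|+|0-0| = 1
Tile 2: at (1,1), goal (0,1), distance |1-0|+|1-1| = 1
Tile 6: at (1,2), goal (1,2), distance |1-1|+|2-2| = 0
Tile 8: at (2,0), goal (2,1), distance |2-2|+|0-1| = 1
Tile 4: at (2,2), goal (1,0), distance |2-1|+|2-0| = 3
Sum: 2 + 1 + 2 + 1 + 1 + 0 + 1 + 3 = 11

Answer: 11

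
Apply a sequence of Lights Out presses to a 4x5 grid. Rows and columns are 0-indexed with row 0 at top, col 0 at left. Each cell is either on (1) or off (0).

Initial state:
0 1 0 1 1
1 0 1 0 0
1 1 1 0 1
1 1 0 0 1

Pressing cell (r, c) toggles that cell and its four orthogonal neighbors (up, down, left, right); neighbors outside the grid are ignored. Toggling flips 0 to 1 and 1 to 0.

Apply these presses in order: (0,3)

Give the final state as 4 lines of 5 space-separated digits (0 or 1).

Answer: 0 1 1 0 0
1 0 1 1 0
1 1 1 0 1
1 1 0 0 1

Derivation:
After press 1 at (0,3):
0 1 1 0 0
1 0 1 1 0
1 1 1 0 1
1 1 0 0 1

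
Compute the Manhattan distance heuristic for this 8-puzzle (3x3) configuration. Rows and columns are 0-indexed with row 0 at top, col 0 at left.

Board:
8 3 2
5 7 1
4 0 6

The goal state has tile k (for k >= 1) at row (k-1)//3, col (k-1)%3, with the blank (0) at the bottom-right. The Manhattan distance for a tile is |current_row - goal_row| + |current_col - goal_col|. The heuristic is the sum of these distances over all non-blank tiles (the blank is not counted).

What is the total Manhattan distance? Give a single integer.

Answer: 13

Derivation:
Tile 8: (0,0)->(2,1) = 3
Tile 3: (0,1)->(0,2) = 1
Tile 2: (0,2)->(0,1) = 1
Tile 5: (1,0)->(1,1) = 1
Tile 7: (1,1)->(2,0) = 2
Tile 1: (1,2)->(0,0) = 3
Tile 4: (2,0)->(1,0) = 1
Tile 6: (2,2)->(1,2) = 1
Sum: 3 + 1 + 1 + 1 + 2 + 3 + 1 + 1 = 13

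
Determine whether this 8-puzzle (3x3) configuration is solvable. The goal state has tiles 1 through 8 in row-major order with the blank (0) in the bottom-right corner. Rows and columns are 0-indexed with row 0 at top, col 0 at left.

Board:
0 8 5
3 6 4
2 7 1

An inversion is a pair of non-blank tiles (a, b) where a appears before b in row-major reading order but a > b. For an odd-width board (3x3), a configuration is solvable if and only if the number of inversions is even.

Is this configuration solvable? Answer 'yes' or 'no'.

Answer: yes

Derivation:
Inversions (pairs i<j in row-major order where tile[i] > tile[j] > 0): 20
20 is even, so the puzzle is solvable.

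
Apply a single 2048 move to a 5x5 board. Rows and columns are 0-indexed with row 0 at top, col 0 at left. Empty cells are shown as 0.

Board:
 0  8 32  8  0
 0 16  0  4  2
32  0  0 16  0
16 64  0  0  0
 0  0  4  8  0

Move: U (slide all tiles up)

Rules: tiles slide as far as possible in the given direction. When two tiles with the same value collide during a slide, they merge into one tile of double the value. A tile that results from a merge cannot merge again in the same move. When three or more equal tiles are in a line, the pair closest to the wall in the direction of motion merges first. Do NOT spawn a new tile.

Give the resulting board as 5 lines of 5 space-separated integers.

Answer: 32  8 32  8  2
16 16  4  4  0
 0 64  0 16  0
 0  0  0  8  0
 0  0  0  0  0

Derivation:
Slide up:
col 0: [0, 0, 32, 16, 0] -> [32, 16, 0, 0, 0]
col 1: [8, 16, 0, 64, 0] -> [8, 16, 64, 0, 0]
col 2: [32, 0, 0, 0, 4] -> [32, 4, 0, 0, 0]
col 3: [8, 4, 16, 0, 8] -> [8, 4, 16, 8, 0]
col 4: [0, 2, 0, 0, 0] -> [2, 0, 0, 0, 0]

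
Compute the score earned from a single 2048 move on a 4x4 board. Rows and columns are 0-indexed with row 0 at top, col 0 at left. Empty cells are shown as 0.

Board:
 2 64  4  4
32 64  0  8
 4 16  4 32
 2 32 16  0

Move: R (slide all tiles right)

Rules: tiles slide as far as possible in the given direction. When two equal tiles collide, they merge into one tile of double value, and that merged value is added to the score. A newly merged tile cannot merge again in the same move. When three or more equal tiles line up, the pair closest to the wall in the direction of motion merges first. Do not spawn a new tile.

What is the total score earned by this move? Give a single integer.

Answer: 8

Derivation:
Slide right:
row 0: [2, 64, 4, 4] -> [0, 2, 64, 8]  score +8 (running 8)
row 1: [32, 64, 0, 8] -> [0, 32, 64, 8]  score +0 (running 8)
row 2: [4, 16, 4, 32] -> [4, 16, 4, 32]  score +0 (running 8)
row 3: [2, 32, 16, 0] -> [0, 2, 32, 16]  score +0 (running 8)
Board after move:
 0  2 64  8
 0 32 64  8
 4 16  4 32
 0  2 32 16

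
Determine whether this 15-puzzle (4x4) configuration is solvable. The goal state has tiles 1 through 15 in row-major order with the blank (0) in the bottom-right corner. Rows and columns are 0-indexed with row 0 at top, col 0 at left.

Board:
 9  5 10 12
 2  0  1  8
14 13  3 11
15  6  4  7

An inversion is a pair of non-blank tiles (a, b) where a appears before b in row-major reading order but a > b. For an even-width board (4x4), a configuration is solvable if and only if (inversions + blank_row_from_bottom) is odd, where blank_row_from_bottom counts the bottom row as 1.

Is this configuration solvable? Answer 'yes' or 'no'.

Inversions: 50
Blank is in row 1 (0-indexed from top), which is row 3 counting from the bottom (bottom = 1).
50 + 3 = 53, which is odd, so the puzzle is solvable.

Answer: yes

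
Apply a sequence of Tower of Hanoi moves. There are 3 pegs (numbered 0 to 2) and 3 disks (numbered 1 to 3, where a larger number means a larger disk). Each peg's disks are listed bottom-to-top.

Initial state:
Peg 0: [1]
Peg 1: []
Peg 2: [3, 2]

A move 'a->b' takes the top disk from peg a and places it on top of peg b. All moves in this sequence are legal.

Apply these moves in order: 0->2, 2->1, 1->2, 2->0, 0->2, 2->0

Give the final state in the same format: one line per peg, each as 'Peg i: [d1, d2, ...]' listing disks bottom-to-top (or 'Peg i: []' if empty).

Answer: Peg 0: [1]
Peg 1: []
Peg 2: [3, 2]

Derivation:
After move 1 (0->2):
Peg 0: []
Peg 1: []
Peg 2: [3, 2, 1]

After move 2 (2->1):
Peg 0: []
Peg 1: [1]
Peg 2: [3, 2]

After move 3 (1->2):
Peg 0: []
Peg 1: []
Peg 2: [3, 2, 1]

After move 4 (2->0):
Peg 0: [1]
Peg 1: []
Peg 2: [3, 2]

After move 5 (0->2):
Peg 0: []
Peg 1: []
Peg 2: [3, 2, 1]

After move 6 (2->0):
Peg 0: [1]
Peg 1: []
Peg 2: [3, 2]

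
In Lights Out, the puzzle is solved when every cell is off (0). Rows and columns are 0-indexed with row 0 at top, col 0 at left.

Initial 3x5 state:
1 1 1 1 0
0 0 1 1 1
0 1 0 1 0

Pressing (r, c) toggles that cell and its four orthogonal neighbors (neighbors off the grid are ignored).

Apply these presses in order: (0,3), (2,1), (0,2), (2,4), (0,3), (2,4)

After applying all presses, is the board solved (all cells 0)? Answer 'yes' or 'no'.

Answer: no

Derivation:
After press 1 at (0,3):
1 1 0 0 1
0 0 1 0 1
0 1 0 1 0

After press 2 at (2,1):
1 1 0 0 1
0 1 1 0 1
1 0 1 1 0

After press 3 at (0,2):
1 0 1 1 1
0 1 0 0 1
1 0 1 1 0

After press 4 at (2,4):
1 0 1 1 1
0 1 0 0 0
1 0 1 0 1

After press 5 at (0,3):
1 0 0 0 0
0 1 0 1 0
1 0 1 0 1

After press 6 at (2,4):
1 0 0 0 0
0 1 0 1 1
1 0 1 1 0

Lights still on: 7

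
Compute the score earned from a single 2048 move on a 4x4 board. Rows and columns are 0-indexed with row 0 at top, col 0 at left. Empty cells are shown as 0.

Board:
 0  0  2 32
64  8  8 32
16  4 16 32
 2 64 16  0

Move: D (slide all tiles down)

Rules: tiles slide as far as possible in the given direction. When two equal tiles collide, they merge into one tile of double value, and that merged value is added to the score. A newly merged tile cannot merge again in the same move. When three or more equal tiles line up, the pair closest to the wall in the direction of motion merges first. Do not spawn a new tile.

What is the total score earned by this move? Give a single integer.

Answer: 96

Derivation:
Slide down:
col 0: [0, 64, 16, 2] -> [0, 64, 16, 2]  score +0 (running 0)
col 1: [0, 8, 4, 64] -> [0, 8, 4, 64]  score +0 (running 0)
col 2: [2, 8, 16, 16] -> [0, 2, 8, 32]  score +32 (running 32)
col 3: [32, 32, 32, 0] -> [0, 0, 32, 64]  score +64 (running 96)
Board after move:
 0  0  0  0
64  8  2  0
16  4  8 32
 2 64 32 64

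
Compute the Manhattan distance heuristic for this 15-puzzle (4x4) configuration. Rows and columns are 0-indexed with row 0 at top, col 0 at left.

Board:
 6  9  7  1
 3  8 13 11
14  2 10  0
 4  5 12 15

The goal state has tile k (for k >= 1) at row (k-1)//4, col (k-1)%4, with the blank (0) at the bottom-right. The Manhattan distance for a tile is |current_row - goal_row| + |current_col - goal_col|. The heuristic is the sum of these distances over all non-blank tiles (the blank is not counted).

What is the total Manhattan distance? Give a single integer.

Answer: 37

Derivation:
Tile 6: (0,0)->(1,1) = 2
Tile 9: (0,1)->(2,0) = 3
Tile 7: (0,2)->(1,2) = 1
Tile 1: (0,3)->(0,0) = 3
Tile 3: (1,0)->(0,2) = 3
Tile 8: (1,1)->(1,3) = 2
Tile 13: (1,2)->(3,0) = 4
Tile 11: (1,3)->(2,2) = 2
Tile 14: (2,0)->(3,1) = 2
Tile 2: (2,1)->(0,1) = 2
Tile 10: (2,2)->(2,1) = 1
Tile 4: (3,0)->(0,3) = 6
Tile 5: (3,1)->(1,0) = 3
Tile 12: (3,2)->(2,3) = 2
Tile 15: (3,3)->(3,2) = 1
Sum: 2 + 3 + 1 + 3 + 3 + 2 + 4 + 2 + 2 + 2 + 1 + 6 + 3 + 2 + 1 = 37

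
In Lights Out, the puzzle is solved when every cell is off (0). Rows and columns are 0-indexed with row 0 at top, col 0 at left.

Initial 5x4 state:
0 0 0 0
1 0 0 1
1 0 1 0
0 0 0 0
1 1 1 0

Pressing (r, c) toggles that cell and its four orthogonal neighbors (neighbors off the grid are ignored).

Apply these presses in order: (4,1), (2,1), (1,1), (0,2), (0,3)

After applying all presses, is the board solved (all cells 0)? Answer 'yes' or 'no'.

Answer: yes

Derivation:
After press 1 at (4,1):
0 0 0 0
1 0 0 1
1 0 1 0
0 1 0 0
0 0 0 0

After press 2 at (2,1):
0 0 0 0
1 1 0 1
0 1 0 0
0 0 0 0
0 0 0 0

After press 3 at (1,1):
0 1 0 0
0 0 1 1
0 0 0 0
0 0 0 0
0 0 0 0

After press 4 at (0,2):
0 0 1 1
0 0 0 1
0 0 0 0
0 0 0 0
0 0 0 0

After press 5 at (0,3):
0 0 0 0
0 0 0 0
0 0 0 0
0 0 0 0
0 0 0 0

Lights still on: 0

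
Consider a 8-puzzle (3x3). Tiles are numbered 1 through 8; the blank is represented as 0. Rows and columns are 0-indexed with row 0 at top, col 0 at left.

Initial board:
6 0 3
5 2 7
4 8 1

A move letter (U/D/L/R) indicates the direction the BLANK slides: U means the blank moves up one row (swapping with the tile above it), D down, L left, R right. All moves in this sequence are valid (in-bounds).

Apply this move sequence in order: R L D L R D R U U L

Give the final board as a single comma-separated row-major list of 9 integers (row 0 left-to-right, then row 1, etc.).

After move 1 (R):
6 3 0
5 2 7
4 8 1

After move 2 (L):
6 0 3
5 2 7
4 8 1

After move 3 (D):
6 2 3
5 0 7
4 8 1

After move 4 (L):
6 2 3
0 5 7
4 8 1

After move 5 (R):
6 2 3
5 0 7
4 8 1

After move 6 (D):
6 2 3
5 8 7
4 0 1

After move 7 (R):
6 2 3
5 8 7
4 1 0

After move 8 (U):
6 2 3
5 8 0
4 1 7

After move 9 (U):
6 2 0
5 8 3
4 1 7

After move 10 (L):
6 0 2
5 8 3
4 1 7

Answer: 6, 0, 2, 5, 8, 3, 4, 1, 7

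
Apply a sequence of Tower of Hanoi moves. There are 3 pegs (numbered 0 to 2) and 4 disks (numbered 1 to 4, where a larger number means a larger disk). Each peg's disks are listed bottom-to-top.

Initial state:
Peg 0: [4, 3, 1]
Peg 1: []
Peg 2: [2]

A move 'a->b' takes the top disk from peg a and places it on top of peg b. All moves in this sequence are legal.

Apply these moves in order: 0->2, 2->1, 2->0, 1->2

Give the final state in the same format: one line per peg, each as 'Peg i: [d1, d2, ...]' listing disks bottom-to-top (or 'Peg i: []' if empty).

Answer: Peg 0: [4, 3, 2]
Peg 1: []
Peg 2: [1]

Derivation:
After move 1 (0->2):
Peg 0: [4, 3]
Peg 1: []
Peg 2: [2, 1]

After move 2 (2->1):
Peg 0: [4, 3]
Peg 1: [1]
Peg 2: [2]

After move 3 (2->0):
Peg 0: [4, 3, 2]
Peg 1: [1]
Peg 2: []

After move 4 (1->2):
Peg 0: [4, 3, 2]
Peg 1: []
Peg 2: [1]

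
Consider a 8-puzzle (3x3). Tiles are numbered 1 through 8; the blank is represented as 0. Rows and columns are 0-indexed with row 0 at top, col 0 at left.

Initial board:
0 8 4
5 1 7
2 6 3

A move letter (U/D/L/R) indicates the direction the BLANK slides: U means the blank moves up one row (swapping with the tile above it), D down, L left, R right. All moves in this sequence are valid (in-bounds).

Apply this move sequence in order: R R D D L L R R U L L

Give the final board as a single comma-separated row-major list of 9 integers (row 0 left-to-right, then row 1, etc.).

After move 1 (R):
8 0 4
5 1 7
2 6 3

After move 2 (R):
8 4 0
5 1 7
2 6 3

After move 3 (D):
8 4 7
5 1 0
2 6 3

After move 4 (D):
8 4 7
5 1 3
2 6 0

After move 5 (L):
8 4 7
5 1 3
2 0 6

After move 6 (L):
8 4 7
5 1 3
0 2 6

After move 7 (R):
8 4 7
5 1 3
2 0 6

After move 8 (R):
8 4 7
5 1 3
2 6 0

After move 9 (U):
8 4 7
5 1 0
2 6 3

After move 10 (L):
8 4 7
5 0 1
2 6 3

After move 11 (L):
8 4 7
0 5 1
2 6 3

Answer: 8, 4, 7, 0, 5, 1, 2, 6, 3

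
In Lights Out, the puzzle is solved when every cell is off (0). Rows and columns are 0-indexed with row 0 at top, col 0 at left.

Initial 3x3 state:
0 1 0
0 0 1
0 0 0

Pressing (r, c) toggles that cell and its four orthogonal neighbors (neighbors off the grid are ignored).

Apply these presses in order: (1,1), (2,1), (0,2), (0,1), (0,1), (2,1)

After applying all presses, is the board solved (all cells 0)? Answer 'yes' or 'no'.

Answer: no

Derivation:
After press 1 at (1,1):
0 0 0
1 1 0
0 1 0

After press 2 at (2,1):
0 0 0
1 0 0
1 0 1

After press 3 at (0,2):
0 1 1
1 0 1
1 0 1

After press 4 at (0,1):
1 0 0
1 1 1
1 0 1

After press 5 at (0,1):
0 1 1
1 0 1
1 0 1

After press 6 at (2,1):
0 1 1
1 1 1
0 1 0

Lights still on: 6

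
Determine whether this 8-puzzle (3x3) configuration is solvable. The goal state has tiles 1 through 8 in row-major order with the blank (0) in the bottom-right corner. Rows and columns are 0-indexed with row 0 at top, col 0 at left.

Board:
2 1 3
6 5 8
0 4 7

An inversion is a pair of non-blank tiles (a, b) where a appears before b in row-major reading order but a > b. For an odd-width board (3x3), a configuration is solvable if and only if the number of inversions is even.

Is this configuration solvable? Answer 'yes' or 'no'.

Inversions (pairs i<j in row-major order where tile[i] > tile[j] > 0): 6
6 is even, so the puzzle is solvable.

Answer: yes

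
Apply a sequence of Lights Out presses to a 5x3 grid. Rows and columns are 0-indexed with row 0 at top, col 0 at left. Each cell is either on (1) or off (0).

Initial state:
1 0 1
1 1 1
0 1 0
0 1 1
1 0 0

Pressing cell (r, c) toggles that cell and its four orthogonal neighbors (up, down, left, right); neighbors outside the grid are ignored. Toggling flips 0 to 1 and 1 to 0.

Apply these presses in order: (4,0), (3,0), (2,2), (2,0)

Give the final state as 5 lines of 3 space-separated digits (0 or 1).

Answer: 1 0 1
0 1 0
0 1 1
1 0 0
1 1 0

Derivation:
After press 1 at (4,0):
1 0 1
1 1 1
0 1 0
1 1 1
0 1 0

After press 2 at (3,0):
1 0 1
1 1 1
1 1 0
0 0 1
1 1 0

After press 3 at (2,2):
1 0 1
1 1 0
1 0 1
0 0 0
1 1 0

After press 4 at (2,0):
1 0 1
0 1 0
0 1 1
1 0 0
1 1 0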